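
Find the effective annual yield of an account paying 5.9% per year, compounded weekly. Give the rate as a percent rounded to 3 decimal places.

EAR = (1 + 5.9%/52)^52 − 1 = (1 + 0.00113462)^52 − 1.
(1 + 0.00113462)^52 ≈ 1.06074, so EAR ≈ 6.07398%.

6.074%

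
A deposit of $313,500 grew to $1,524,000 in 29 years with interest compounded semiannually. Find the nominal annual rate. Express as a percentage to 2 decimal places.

5.53%

(1 + r/2)^58 = 1,524,000/313,500 = 4.86124.
1 + r/2 = 4.86124^(1/58) ≈ 1.027639, so r/2 ≈ 0.0276388.
r ≈ 2·0.0276388 = 5.52775%.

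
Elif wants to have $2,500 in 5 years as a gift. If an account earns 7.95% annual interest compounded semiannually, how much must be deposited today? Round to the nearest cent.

$1,692.98

Growth factor = (1 + 0.03975)^10 ≈ 1.476689852.
P = 2,500/1.476689852 ≈ 1,692.9757.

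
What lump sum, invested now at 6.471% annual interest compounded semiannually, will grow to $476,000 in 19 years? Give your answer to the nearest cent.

Periodic rate = 6.471%/2 = 0.032355; 38 periods.
P = 476,000/(1 + 0.032355)^38 ≈ 476,000/3.35354771849 ≈ 141,939.2357.

$141,939.24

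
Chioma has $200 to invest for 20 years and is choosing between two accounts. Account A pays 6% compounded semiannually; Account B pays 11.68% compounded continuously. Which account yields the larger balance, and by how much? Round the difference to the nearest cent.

Account A growth factor: (1 + 0.03)^40 ≈ 3.26203779; balance ≈ 652.4076.
Account B growth factor: e^(0.1168·20) = e^2.336 ≈ 10.33979456; balance ≈ 2,067.9589.
Account B is larger by 1,415.5514.

Account B, by $1,415.55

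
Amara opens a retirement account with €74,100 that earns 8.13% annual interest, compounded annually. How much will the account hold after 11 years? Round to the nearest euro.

Growth factor = (1 + 0.0813)^11 ≈ 2.36269810459.
A ≈ 74,100 × 2.36269810459 ≈ 175,075.9295.

€175,076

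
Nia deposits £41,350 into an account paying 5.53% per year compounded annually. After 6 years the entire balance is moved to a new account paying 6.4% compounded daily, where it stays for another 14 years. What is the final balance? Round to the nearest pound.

£139,902

After 6 years at 5.53%: 41,350 × 1.38119700782 ≈ 57,112.4963.
Then 14 years at 6.4%: 57,112.4963 × 2.44959194042 ≈ 139,902.3106.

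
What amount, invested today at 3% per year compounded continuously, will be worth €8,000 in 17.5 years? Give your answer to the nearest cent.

P = A·e^(−rt) = 8,000·e^(−0.525).
e^(−0.525) ≈ 0.5915553644, so P ≈ 4,732.4429.

€4,732.44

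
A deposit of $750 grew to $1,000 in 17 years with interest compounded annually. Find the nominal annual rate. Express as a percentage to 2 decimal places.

(1 + r)^17 = 1,000/750 = 1.33333.
1 + r = 1.33333^(1/17) ≈ 1.017066, so r ≈ 0.0170665.
r ≈ 1.70665%.

1.71%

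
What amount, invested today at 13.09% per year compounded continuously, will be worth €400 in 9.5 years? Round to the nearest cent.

€115.34

P = A·e^(−rt) = 400·e^(−1.24355).
e^(−1.24355) ≈ 0.288358725, so P ≈ 115.3435.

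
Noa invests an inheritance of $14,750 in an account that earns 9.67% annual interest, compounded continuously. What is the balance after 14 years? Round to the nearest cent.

$57,113.65

A = P·e^(rt) = 14,750·e^(0.0967·14) = 14,750·e^1.3538.
e^1.3538 ≈ 3.8721116336, so A ≈ 57,113.6466.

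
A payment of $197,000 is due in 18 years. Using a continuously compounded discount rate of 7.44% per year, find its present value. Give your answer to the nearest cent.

P = A·e^(−rt) = 197,000·e^(−1.3392).
e^(−1.3392) ≈ 0.262055228928, so P ≈ 51,624.8801.

$51,624.88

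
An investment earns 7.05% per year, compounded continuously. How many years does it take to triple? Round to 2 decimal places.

e^(0.0705t) = 3, so 0.0705t = ln 3 ≈ 1.0986.
t ≈ 1.0986/0.0705 ≈ 15.5832.

15.58 years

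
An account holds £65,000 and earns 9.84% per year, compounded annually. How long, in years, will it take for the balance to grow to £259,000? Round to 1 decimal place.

14.7 years

We need (1 + 0.0984)^t = 3.9846, so t = ln 3.9846 / ln 1.0984 ≈ 14.7296.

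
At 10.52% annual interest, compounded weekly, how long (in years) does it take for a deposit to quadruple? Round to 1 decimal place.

(1 + 0.00202308)^(52t) = 4.
52t = ln 4 / ln(1 + 0.00202308) ≈ 1.3863/0.00202103 ≈ 685.9335.
t ≈ 13.1910.

13.2 years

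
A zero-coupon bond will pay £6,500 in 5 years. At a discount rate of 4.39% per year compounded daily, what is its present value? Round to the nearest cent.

Periodic rate = 4.39%/365 = 0.000120274; 1825 periods.
P = 6,500/(1 + 0.0439/365)^1825 ≈ 6,500/1.245437409 ≈ 5,219.0499.

£5,219.05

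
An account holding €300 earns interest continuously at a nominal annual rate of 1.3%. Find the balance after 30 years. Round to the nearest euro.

€443

A = P·e^(rt) = 300·e^(0.013·30) = 300·e^0.39.
e^0.39 ≈ 1.47698079, so A ≈ 443.0942.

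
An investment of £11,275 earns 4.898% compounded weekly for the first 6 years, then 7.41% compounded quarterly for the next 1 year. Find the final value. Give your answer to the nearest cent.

£16,276.98

Phase 1: 11,275·(1 + 0.04898/52)^312 ≈ 15,124.7060.
Phase 2: 15,124.7060·(1 + 0.018525)^4 ≈ 16,276.9757.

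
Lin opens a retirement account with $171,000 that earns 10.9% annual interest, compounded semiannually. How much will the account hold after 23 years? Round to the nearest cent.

Periodic rate = 10.9%/2 = 0.0545; periods = 2·23 = 46.
A = 171,000·(1 + 0.0545)^46 ≈ 171,000·11.48531385427 ≈ 1,963,988.6691.

$1,963,988.67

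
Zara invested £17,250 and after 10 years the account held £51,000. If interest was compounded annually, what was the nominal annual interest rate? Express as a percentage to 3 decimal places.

11.449%

(1 + r)^10 = 51,000/17,250 = 2.95652.
1 + r = 2.95652^(1/10) ≈ 1.114495, so r ≈ 0.114495.
r ≈ 11.44950%.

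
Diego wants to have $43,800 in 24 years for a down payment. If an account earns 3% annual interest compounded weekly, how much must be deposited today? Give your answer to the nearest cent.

$21,324.18

Periodic rate = 3%/52 = 0.000576923; 1248 periods.
P = 43,800/(1 + 0.03/52)^1248 ≈ 43,800/2.054006729 ≈ 21,324.1755.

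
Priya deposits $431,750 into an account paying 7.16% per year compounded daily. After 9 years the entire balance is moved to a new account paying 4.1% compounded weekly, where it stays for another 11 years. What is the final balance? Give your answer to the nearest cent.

After 9 years at 7.16%: 431,750 × 1.904723405551 ≈ 822,364.3303.
Then 11 years at 4.1%: 822,364.3303 × 1.569602331638 ≈ 1,290,784.9704.

$1,290,784.97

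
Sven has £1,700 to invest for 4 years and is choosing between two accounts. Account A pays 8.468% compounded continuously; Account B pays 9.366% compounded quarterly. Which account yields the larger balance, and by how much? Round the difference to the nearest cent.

Account B, by £76.58

Account A growth factor: e^(0.08468·4) = e^0.33872 ≈ 1.403150408; balance ≈ 2,385.3557.
Account B growth factor: (1 + 0.023415)^16 ≈ 1.448199686; balance ≈ 2,461.9395.
Account B is larger by 76.5838.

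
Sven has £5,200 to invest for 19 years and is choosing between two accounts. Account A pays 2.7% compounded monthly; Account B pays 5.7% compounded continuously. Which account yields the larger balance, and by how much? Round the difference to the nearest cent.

Account B, by £6,677.81

A: (1 + 0.00225)^228 ≈ 1.669332322, so 5,200 × 1.669332322 ≈ 8,680.5281.
B: e^(0.057·19) = e^1.083 ≈ 2.953526854, so 5,200 × 2.953526854 ≈ 15,358.3396.
Difference ≈ 6,677.8116 in favor of B.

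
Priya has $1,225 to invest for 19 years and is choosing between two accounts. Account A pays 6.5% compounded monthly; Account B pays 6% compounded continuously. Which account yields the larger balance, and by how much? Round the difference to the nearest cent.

Account A, by $367.71

Account A growth factor: (1 + 0.065/12)^228 ≈ 3.426938297; balance ≈ 4,197.9994.
Account B growth factor: e^(0.06·19) = e^1.14 ≈ 3.126768365; balance ≈ 3,830.2912.
Account A is larger by 367.7082.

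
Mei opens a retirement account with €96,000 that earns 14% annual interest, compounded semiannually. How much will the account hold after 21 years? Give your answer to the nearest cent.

Growth factor = (1 + 0.07)^42 ≈ 17.14425678011.
A ≈ 96,000 × 17.14425678011 ≈ 1,645,848.6509.

€1,645,848.65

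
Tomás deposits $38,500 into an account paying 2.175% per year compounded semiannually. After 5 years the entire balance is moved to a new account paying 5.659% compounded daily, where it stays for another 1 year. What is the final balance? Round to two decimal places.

Phase 1: 38,500·(1 + 0.010875)^10 ≈ 42,897.8267.
Phase 2: 42,897.8267·(1 + 0.05659/365)^365 ≈ 45,395.2185.

$45,395.22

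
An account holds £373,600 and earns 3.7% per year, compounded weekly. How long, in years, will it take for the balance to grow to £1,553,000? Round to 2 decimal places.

(1 + 0.000711538)^(52t) = 1,553,000/373,600 = 4.1569.
52t·ln(1 + 0.000711538) = ln(4.1569); 52t = 1.4248/0.000711285 ≈ 2003.0751.
t ≈ 38.5207 years.

38.52 years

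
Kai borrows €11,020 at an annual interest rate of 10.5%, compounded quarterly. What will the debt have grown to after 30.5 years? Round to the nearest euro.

€260,057

Periodic rate = 10.5%/4 = 0.02625; periods = 4·30.5 = 122.
A = 11,020·(1 + 0.02625)^122 ≈ 11,020·23.5986280699 ≈ 260,056.8813.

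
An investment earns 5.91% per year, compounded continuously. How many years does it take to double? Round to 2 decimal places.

e^(0.0591t) = 2, so 0.0591t = ln 2 ≈ 0.69315.
t ≈ 0.69315/0.0591 ≈ 11.7284.

11.73 years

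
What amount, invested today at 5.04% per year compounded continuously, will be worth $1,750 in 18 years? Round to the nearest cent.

P = A·e^(−rt) = 1,750·e^(−0.9072).
e^(−0.9072) ≈ 0.4036528712, so P ≈ 706.3925.

$706.39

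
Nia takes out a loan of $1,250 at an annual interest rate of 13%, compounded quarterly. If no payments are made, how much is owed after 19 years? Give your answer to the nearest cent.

Periodic rate = 13%/4 = 0.0325; periods = 4·19 = 76.
A = 1,250·(1 + 0.0325)^76 ≈ 1,250·11.366966628 ≈ 14,208.7083.

$14,208.71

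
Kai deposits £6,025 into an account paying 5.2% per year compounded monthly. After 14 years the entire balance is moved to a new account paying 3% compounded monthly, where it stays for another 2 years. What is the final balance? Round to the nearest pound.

£13,227

Phase 1: 6,025·(1 + 0.052/12)^168 ≈ 12,457.7720.
Phase 2: 12,457.7720·(1 + 0.0025)^24 ≈ 13,227.1272.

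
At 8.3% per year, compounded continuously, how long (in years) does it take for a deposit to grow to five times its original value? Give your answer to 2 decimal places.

e^(0.083t) = 5, so 0.083t = ln 5 ≈ 1.6094.
t ≈ 1.6094/0.083 ≈ 19.3908.

19.39 years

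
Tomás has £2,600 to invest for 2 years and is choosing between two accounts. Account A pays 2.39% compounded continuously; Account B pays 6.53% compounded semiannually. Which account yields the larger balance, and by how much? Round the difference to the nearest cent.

Account B, by £229.26

Account A growth factor: e^(0.0239·2) = e^0.0478 ≈ 1.048960842; balance ≈ 2,727.2982.
Account B growth factor: (1 + 0.03265)^4 ≈ 1.137136494; balance ≈ 2,956.5549.
Account B is larger by 229.2567.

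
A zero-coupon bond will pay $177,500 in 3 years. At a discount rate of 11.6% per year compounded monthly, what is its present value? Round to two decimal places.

$125,542.19

Periodic rate = 11.6%/12 = 0.00966667; 36 periods.
P = 177,500/(1 + 0.116/12)^36 ≈ 177,500/1.41386736467 ≈ 125,542.1862.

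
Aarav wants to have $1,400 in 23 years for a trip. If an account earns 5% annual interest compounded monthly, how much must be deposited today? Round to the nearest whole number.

Periodic rate = 5%/12 = 0.00416667; 276 periods.
P = 1,400/(1 + 0.05/12)^276 ≈ 1,400/3.150656365 ≈ 444.3519.

$444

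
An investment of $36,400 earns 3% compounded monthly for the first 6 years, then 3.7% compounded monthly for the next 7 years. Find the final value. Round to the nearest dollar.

$56,427

After 6 years at 3%: 36,400 × 1.1969484675 ≈ 43,568.9242.
Then 7 years at 3.7%: 43,568.9242 × 1.2951176329 ≈ 56,426.8820.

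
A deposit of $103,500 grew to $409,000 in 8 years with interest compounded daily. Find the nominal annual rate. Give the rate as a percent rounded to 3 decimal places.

17.181%

The 2920-period growth factor is 409,000/103,500 = 3.95169.
r/365 = 3.95169^(1/2920) − 1 ≈ 0.000470708, so r ≈ 365·0.000470708 = 17.18084%.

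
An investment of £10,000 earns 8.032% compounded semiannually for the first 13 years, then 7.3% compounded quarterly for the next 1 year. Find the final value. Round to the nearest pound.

£29,924

Phase 1: 10,000·(1 + 0.04016)^26 ≈ 27,835.8102.
Phase 2: 27,835.8102·(1 + 0.01825)^4 ≈ 29,924.1306.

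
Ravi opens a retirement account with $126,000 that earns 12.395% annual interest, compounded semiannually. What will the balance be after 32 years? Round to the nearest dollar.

$5,911,331

Periodic rate = 12.395%/2 = 0.061975; periods = 2·32 = 64.
A = 126,000·(1 + 0.061975)^64 ≈ 126,000·46.91532829597 ≈ 5,911,331.3653.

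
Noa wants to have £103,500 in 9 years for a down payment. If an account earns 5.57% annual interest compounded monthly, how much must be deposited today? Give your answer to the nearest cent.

£62,767.13

Periodic rate = 5.57%/12 = 0.00464167; 108 periods.
P = 103,500/(1 + 0.0557/12)^108 ≈ 103,500/1.64895236168 ≈ 62,767.1256.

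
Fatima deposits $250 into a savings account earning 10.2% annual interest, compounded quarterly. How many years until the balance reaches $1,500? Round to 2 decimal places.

17.79 years

We need (1 + 0.0255)^(4t) = 6, so 4t = ln 6 / ln 1.0255 ≈ 71.1572.
t ≈ 71.1572/4 = 17.7893 years.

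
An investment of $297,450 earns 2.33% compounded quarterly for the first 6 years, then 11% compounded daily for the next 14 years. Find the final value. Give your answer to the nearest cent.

Phase 1: 297,450·(1 + 0.005825)^24 ≈ 341,941.8011.
Phase 2: 341,941.8011·(1 + 0.11/365)^5110 ≈ 1,594,648.3844.

$1,594,648.38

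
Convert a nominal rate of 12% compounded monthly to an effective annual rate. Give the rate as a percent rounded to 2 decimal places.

EAR = (1 + 12%/12)^12 − 1 = (1 + 0.01)^12 − 1.
(1 + 0.01)^12 ≈ 1.126825, so EAR ≈ 12.68250%.

12.68%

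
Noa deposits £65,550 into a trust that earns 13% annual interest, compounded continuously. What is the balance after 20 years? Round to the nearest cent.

£882,548.03

A = P·e^(rt) = 65,550·e^(0.13·20) = 65,550·e^2.6.
e^2.6 ≈ 13.463738035, so A ≈ 882,548.0282.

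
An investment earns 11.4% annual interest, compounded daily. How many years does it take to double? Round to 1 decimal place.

6.1 years

(1 + 0.000312329)^(365t) = 2.
365t = ln 2 / ln(1 + 0.000312329) ≈ 0.69315/0.00031228 ≈ 2219.6336.
t ≈ 6.0812.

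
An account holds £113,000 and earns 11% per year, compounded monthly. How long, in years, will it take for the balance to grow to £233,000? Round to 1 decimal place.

6.6 years

(1 + 0.00916667)^(12t) = 233,000/113,000 = 2.0619.
12t·ln(1 + 0.00916667) = ln(2.0619); 12t = 0.72365/0.00912491 ≈ 79.3050.
t ≈ 6.6087 years.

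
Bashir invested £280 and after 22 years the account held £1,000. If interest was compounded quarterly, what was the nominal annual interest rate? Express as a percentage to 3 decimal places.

The 88-period growth factor is 1,000/280 = 3.57143.
r/4 = 3.57143^(1/88) − 1 ≈ 0.0145707, so r ≈ 4·0.0145707 = 5.82826%.

5.828%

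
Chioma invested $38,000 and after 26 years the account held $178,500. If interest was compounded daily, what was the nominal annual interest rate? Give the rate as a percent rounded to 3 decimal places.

5.950%

The 9490-period growth factor is 178,500/38,000 = 4.69737.
r/365 = 4.69737^(1/9490) − 1 ≈ 0.000163027, so r ≈ 365·0.000163027 = 5.95049%.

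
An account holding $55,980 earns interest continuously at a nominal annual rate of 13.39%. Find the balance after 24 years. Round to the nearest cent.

A = P·e^(rt) = 55,980·e^(0.1339·24) = 55,980·e^3.2136.
e^3.2136 ≈ 24.86845169633, so A ≈ 1,392,135.9260.

$1,392,135.93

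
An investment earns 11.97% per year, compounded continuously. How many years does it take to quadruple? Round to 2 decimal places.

11.58 years

e^(0.1197t) = 4, so 0.1197t = ln 4 ≈ 1.3863.
t ≈ 1.3863/0.1197 ≈ 11.5814.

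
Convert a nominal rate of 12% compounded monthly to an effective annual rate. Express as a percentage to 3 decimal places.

One year is 12 periods at 0.01 each: (1 + 0.01)^12 ≈ 1.126825.
EAR = 1.126825 − 1 ≈ 12.68250%.

12.683%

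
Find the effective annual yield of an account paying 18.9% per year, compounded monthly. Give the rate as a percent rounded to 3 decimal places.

One year is 12 periods at 0.01575 each: (1 + 0.01575)^12 ≈ 1.206263.
EAR = 1.206263 − 1 ≈ 20.62629%.

20.626%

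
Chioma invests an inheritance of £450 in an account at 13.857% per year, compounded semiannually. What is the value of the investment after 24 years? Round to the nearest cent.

Growth factor = (1 + 0.069285)^48 ≈ 24.91648516.
A ≈ 450 × 24.91648516 ≈ 11,212.4183.

£11,212.42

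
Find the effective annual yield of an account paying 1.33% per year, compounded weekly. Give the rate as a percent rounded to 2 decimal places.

One year is 52 periods at 0.000255769 each: (1 + 0.000255769)^52 ≈ 1.013387.
EAR = 1.013387 − 1 ≈ 1.33871%.

1.34%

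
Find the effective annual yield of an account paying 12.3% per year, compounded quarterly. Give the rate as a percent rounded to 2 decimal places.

12.88%

One year is 4 periods at 0.03075 each: (1 + 0.03075)^4 ≈ 1.128791.
EAR = 1.128791 − 1 ≈ 12.87906%.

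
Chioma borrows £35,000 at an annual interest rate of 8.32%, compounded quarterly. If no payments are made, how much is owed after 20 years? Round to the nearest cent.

Growth factor = (1 + 0.0208)^80 ≈ 5.19102248656.
A ≈ 35,000 × 5.19102248656 ≈ 181,685.7870.

£181,685.79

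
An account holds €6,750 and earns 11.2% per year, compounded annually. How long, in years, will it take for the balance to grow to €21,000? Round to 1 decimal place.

(1 + 0.112)^t = 21,000/6,750 = 3.1111.
t·ln(1 + 0.112) = ln(3.1111); t = 1.135/0.10616 ≈ 10.6912.

10.7 years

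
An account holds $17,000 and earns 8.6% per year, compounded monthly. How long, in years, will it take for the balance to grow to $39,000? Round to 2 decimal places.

9.69 years

We need (1 + 0.00716667)^(12t) = 2.2941, so 12t = ln 2.2941 / ln 1.007167 ≈ 116.2772.
t ≈ 116.2772/12 = 9.6898 years.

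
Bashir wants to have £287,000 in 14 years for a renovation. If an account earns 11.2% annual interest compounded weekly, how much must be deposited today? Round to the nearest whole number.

Growth factor = (1 + 0.112/52)^728 ≈ 4.78896256943.
P = 287,000/4.78896256943 ≈ 59,929.4724.

£59,929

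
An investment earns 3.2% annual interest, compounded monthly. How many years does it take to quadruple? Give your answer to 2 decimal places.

43.38 years

(1 + 0.00266667)^(12t) = 4.
12t = ln 4 / ln(1 + 0.00266667) ≈ 1.3863/0.00266312 ≈ 520.5532.
t ≈ 43.3794.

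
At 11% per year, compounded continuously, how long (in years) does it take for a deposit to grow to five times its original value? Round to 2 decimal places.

14.63 years

e^(0.11t) = 5, so 0.11t = ln 5 ≈ 1.6094.
t ≈ 1.6094/0.11 ≈ 14.6313.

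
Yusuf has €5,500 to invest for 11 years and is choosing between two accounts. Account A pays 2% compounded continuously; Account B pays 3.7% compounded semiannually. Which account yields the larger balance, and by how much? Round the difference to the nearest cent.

Account B, by €1,378.58

Account A growth factor: e^(0.02·11) = e^0.22 ≈ 1.246076731; balance ≈ 6,853.4220.
Account B growth factor: (1 + 0.0185)^22 ≈ 1.496727483; balance ≈ 8,232.0012.
Account B is larger by 1,378.5791.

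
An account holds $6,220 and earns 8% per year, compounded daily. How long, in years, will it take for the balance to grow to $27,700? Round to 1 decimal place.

We need (1 + 0.000219178)^(365t) = 4.4534, so 365t = ln 4.4534 / ln 1.000219 ≈ 6815.5820.
t ≈ 6815.5820/365 = 18.6728 years.

18.7 years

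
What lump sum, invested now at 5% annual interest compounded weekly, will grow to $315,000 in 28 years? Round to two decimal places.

$77,730.31

Growth factor = (1 + 0.05/52)^1456 ≈ 4.05247317091.
P = 315,000/4.05247317091 ≈ 77,730.3110.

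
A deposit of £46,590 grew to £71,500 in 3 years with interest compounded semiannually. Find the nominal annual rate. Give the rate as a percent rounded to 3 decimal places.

(1 + r/2)^6 = 71,500/46,590 = 1.53466.
1 + r/2 = 1.53466^(1/6) ≈ 1.073995, so r/2 ≈ 0.0739949.
r ≈ 2·0.0739949 = 14.79898%.

14.799%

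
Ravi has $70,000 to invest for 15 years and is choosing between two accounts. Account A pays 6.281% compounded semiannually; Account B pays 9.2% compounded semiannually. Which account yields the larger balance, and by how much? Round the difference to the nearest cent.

A: (1 + 0.031405)^30 ≈ 2.52858159738, so 70,000 × 2.52858159738 ≈ 177,000.7118.
B: (1 + 0.046)^30 ≈ 3.85434456026, so 70,000 × 3.85434456026 ≈ 269,804.1192.
Difference ≈ 92,803.4074 in favor of B.

Account B, by $92,803.41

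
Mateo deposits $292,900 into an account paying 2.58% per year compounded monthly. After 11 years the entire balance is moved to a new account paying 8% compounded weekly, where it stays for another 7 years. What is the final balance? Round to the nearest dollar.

$680,547

Phase 1: 292,900·(1 + 0.00215)^132 ≈ 388,901.6973.
Phase 2: 388,901.6973·(1 + 0.08/52)^364 ≈ 680,546.5855.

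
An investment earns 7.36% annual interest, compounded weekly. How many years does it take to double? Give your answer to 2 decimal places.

9.42 years

(1 + 0.00141538)^(52t) = 2.
52t = ln 2 / ln(1 + 0.00141538) ≈ 0.69315/0.00141438 ≈ 490.0700.
t ≈ 9.4244.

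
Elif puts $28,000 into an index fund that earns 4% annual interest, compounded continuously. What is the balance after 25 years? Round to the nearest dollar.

A = P·e^(rt) = 28,000·e^(0.04·25) = 28,000·e^1.
e^1 ≈ 2.7182818285, so A ≈ 76,111.8912.

$76,112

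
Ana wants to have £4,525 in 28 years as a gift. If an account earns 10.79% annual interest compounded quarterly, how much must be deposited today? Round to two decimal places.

Periodic rate = 10.79%/4 = 0.026975; 112 periods.
P = 4,525/(1 + 0.026975)^112 ≈ 4,525/19.71086182 ≈ 229.5689.

£229.57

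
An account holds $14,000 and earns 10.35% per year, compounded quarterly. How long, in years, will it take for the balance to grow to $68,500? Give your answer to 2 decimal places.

(1 + 0.025875)^(4t) = 68,500/14,000 = 4.8929.
4t·ln(1 + 0.025875) = ln(4.8929); 4t = 1.5878/0.0255459 ≈ 62.1538.
t ≈ 15.5385 years.

15.54 years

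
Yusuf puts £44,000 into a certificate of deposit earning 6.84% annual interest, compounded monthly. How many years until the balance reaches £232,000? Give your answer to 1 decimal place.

24.4 years

(1 + 0.0057)^(12t) = 232,000/44,000 = 5.2727.
12t·ln(1 + 0.0057) = ln(5.2727); 12t = 1.6625/0.00568382 ≈ 292.5055.
t ≈ 24.3755 years.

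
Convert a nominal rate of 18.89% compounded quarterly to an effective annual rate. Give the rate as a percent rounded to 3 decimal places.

20.271%

One year is 4 periods at 0.047225 each: (1 + 0.047225)^4 ≈ 1.202707.
EAR = 1.202707 − 1 ≈ 20.27075%.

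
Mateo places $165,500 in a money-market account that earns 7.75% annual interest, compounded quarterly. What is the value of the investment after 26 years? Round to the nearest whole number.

Periodic rate = 7.75%/4 = 0.019375; periods = 4·26 = 104.
A = 165,500·(1 + 0.019375)^104 ≈ 165,500·7.357558976199 ≈ 1,217,676.0106.

$1,217,676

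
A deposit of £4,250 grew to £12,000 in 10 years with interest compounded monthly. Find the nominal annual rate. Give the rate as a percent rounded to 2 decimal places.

(1 + r/12)^120 = 12,000/4,250 = 2.82353.
1 + r/12 = 2.82353^(1/120) ≈ 1.008687, so r/12 ≈ 0.00868742.
r ≈ 12·0.00868742 = 10.42490%.

10.42%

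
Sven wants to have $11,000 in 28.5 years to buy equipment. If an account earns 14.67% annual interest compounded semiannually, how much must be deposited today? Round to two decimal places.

$194.60

Growth factor = (1 + 0.07335)^57 ≈ 56.527210666.
P = 11,000/56.527210666 ≈ 194.5965.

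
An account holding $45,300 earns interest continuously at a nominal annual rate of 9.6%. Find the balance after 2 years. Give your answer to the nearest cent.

$54,888.67

A = P·e^(rt) = 45,300·e^(0.096·2) = 45,300·e^0.192.
e^0.192 ≈ 1.211670517, so A ≈ 54,888.6744.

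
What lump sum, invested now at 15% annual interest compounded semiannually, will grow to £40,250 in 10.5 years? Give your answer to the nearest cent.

Periodic rate = 15%/2 = 0.075; 21 periods.
P = 40,250/(1 + 0.075)^21 ≈ 40,250/4.5664399328 ≈ 8,814.3062.

£8,814.31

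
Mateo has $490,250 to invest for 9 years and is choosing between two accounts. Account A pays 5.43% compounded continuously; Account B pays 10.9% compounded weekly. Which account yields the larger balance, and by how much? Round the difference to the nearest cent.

Account A growth factor: e^(0.0543·9) = e^0.4887 ≈ 1.63019558758; balance ≈ 799,203.3868.
Account B growth factor: (1 + 0.109/52)^468 ≈ 2.664385024833; balance ≈ 1,306,214.7584.
Account B is larger by 507,011.3716.

Account B, by $507,011.37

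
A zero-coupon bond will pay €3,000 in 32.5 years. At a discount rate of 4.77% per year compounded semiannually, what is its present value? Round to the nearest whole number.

Periodic rate = 4.77%/2 = 0.02385; 65 periods.
P = 3,000/(1 + 0.02385)^65 ≈ 3,000/4.627663274 ≈ 648.2753.

€648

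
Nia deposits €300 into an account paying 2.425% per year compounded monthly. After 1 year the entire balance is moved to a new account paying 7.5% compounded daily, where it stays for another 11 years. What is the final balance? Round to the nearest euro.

Phase 1: 300·(1 + 0.02425/12)^12 ≈ 307.3564.
Phase 2: 307.3564·(1 + 0.075/365)^4015 ≈ 701.2912.

€701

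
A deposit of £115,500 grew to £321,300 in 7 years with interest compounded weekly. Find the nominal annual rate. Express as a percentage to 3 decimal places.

The 364-period growth factor is 321,300/115,500 = 2.78182.
r/52 = 2.78182^(1/364) − 1 ≈ 0.00281468, so r ≈ 52·0.00281468 = 14.63634%.

14.636%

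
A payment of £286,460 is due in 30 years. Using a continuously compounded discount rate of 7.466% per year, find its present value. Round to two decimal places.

P = A·e^(−rt) = 286,460·e^(−2.2398).
e^(−2.2398) ≈ 0.106479798209, so P ≈ 30,502.2030.

£30,502.20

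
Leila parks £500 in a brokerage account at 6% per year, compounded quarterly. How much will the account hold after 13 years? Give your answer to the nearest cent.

Growth factor = (1 + 0.015)^52 ≈ 2.168873373.
A ≈ 500 × 2.168873373 ≈ 1,084.4367.

£1,084.44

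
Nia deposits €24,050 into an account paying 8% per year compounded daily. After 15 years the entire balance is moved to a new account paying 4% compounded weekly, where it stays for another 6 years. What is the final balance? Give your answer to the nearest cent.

Phase 1: 24,050·(1 + 0.08/365)^5475 ≈ 79,838.3136.
Phase 2: 79,838.3136·(1 + 0.04/52)^312 ≈ 101,485.0248.

€101,485.02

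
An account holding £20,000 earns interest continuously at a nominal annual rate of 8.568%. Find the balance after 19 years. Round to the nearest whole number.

A = P·e^(rt) = 20,000·e^(0.08568·19) = 20,000·e^1.62792.
e^1.62792 ≈ 5.09326969217, so A ≈ 101,865.3938.

£101,865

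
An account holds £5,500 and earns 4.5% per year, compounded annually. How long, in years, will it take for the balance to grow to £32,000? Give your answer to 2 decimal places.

40.01 years

(1 + 0.045)^t = 32,000/5,500 = 5.8182.
t·ln(1 + 0.045) = ln(5.8182); t = 1.761/0.0440169 ≈ 40.0071.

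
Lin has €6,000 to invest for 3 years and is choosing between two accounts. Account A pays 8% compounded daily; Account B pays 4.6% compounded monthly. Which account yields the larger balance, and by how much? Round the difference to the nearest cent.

Account A, by €741.26

A: (1 + 0.08/365)^1095 ≈ 1.27121572, so 6,000 × 1.27121572 ≈ 7,627.2943.
B: (1 + 0.046/12)^36 ≈ 1.147672724, so 6,000 × 1.147672724 ≈ 6,886.0363.
Difference ≈ 741.2580 in favor of A.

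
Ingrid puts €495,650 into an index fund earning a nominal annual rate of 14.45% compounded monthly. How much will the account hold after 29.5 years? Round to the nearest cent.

€34,308,860.30

Periodic rate = 14.45%/12 = 0.0120417; periods = 12·29.5 = 354.
A = 495,650·(1 + 0.1445/12)^354 ≈ 495,650·69.219934024711 ≈ 34,308,860.2993.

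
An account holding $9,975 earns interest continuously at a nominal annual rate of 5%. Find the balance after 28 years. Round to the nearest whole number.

A = P·e^(rt) = 9,975·e^(0.05·28) = 9,975·e^1.4.
e^1.4 ≈ 4.0551999668, so A ≈ 40,450.6197.

$40,451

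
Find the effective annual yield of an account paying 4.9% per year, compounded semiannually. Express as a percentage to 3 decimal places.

4.960%

EAR = (1 + 4.9%/2)^2 − 1 = (1 + 0.0245)^2 − 1.
(1 + 0.0245)^2 ≈ 1.0496, so EAR ≈ 4.96002%.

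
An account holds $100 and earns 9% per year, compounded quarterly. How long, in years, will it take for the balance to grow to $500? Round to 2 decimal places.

18.08 years

(1 + 0.0225)^(4t) = 500/100 = 5.
4t·ln(1 + 0.0225) = ln(5); 4t = 1.6094/0.0222506 ≈ 72.3323.
t ≈ 18.0831 years.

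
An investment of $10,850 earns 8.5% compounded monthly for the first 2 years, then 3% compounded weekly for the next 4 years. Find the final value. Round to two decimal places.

$14,491.05

Phase 1: 10,850·(1 + 0.085/12)^24 ≈ 12,852.8532.
Phase 2: 12,852.8532·(1 + 0.03/52)^208 ≈ 14,491.0501.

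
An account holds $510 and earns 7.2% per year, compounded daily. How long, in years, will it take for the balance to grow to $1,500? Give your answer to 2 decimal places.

14.98 years

(1 + 0.00019726)^(365t) = 1,500/510 = 2.9412.
365t·ln(1 + 0.00019726) = ln(2.9412); 365t = 1.0788/0.000197241 ≈ 5469.5050.
t ≈ 14.9849 years.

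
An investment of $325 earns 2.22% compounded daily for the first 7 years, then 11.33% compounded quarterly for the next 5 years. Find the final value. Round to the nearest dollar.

Phase 1: 325·(1 + 0.0222/365)^2555 ≈ 379.6389.
Phase 2: 379.6389·(1 + 0.028325)^20 ≈ 663.7103.

$664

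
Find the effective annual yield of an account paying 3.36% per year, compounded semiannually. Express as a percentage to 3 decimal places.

One year is 2 periods at 0.0168 each: (1 + 0.0168)^2 ≈ 1.033882.
EAR = 1.033882 − 1 ≈ 3.38822%.

3.388%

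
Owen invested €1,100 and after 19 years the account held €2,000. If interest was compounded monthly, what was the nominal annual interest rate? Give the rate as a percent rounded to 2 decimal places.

The 228-period growth factor is 2,000/1,100 = 1.81818.
r/12 = 1.81818^(1/228) − 1 ≈ 0.00262553, so r ≈ 12·0.00262553 = 3.15064%.

3.15%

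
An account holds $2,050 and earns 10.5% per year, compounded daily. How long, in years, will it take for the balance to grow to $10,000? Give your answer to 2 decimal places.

(1 + 0.000287671)^(365t) = 10,000/2,050 = 4.878.
365t·ln(1 + 0.000287671) = ln(4.878); 365t = 1.5847/0.00028763 ≈ 5509.6689.
t ≈ 15.0950 years.

15.09 years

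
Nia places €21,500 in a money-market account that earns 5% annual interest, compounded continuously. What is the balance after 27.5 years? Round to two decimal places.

A = P·e^(rt) = 21,500·e^(0.05·27.5) = 21,500·e^1.375.
e^1.375 ≈ 3.9550767229, so A ≈ 85,034.1495.

€85,034.15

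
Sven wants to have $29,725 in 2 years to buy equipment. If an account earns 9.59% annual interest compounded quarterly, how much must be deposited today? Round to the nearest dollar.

$24,593

Growth factor = (1 + 0.023975)^8 ≈ 1.2086897215.
P = 29,725/1.2086897215 ≈ 24,592.7466.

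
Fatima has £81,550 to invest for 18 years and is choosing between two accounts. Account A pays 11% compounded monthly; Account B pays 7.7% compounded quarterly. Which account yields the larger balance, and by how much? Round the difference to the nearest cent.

Account A growth factor: (1 + 0.11/12)^216 ≈ 7.1777077688; balance ≈ 585,342.0685.
Account B growth factor: (1 + 0.01925)^72 ≈ 3.9464976537; balance ≈ 321,836.8837.
Account A is larger by 263,505.1849.

Account A, by £263,505.18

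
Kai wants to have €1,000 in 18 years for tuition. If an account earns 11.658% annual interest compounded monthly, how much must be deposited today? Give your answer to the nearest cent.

Periodic rate = 11.658%/12 = 0.009715; 216 periods.
P = 1,000/(1 + 0.009715)^216 ≈ 1,000/8.07128231 ≈ 123.8961.

€123.90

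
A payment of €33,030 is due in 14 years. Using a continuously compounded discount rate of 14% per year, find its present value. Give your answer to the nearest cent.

€4,652.55

P = A·e^(−rt) = 33,030·e^(−1.96).
e^(−1.96) ≈ 0.14085842092, so P ≈ 4,652.5536.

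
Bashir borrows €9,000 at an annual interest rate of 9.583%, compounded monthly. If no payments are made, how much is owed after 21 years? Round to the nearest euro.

Growth factor = (1 + 0.09583/12)^252 ≈ 7.4219146282.
A ≈ 9,000 × 7.4219146282 ≈ 66,797.2317.

€66,797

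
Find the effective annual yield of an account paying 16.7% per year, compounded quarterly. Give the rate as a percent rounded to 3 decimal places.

EAR = (1 + 16.7%/4)^4 − 1 = (1 + 0.04175)^4 − 1.
(1 + 0.04175)^4 ≈ 1.177753, so EAR ≈ 17.77525%.

17.775%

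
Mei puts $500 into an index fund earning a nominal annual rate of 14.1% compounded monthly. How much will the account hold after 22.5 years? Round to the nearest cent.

$11,714.87

Periodic rate = 14.1%/12 = 0.01175; periods = 12·22.5 = 270.
A = 500·(1 + 0.01175)^270 ≈ 500·23.429743125 ≈ 11,714.8716.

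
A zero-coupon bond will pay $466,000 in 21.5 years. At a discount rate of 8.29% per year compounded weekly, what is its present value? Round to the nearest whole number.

Periodic rate = 8.29%/52 = 0.00159423; 1118 periods.
P = 466,000/(1 + 0.0829/52)^1118 ≈ 466,000/5.93537831798 ≈ 78,512.2658.

$78,512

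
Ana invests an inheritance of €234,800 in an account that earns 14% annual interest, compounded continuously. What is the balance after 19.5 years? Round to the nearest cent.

€3,600,161.87

A = P·e^(rt) = 234,800·e^(0.14·19.5) = 234,800·e^2.73.
e^2.73 ≈ 15.33288701991, so A ≈ 3,600,161.8723.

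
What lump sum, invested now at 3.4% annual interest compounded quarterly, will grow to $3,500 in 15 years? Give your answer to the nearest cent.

Growth factor = (1 + 0.0085)^60 ≈ 1.661705866.
P = 3,500/1.661705866 ≈ 2,106.2693.

$2,106.27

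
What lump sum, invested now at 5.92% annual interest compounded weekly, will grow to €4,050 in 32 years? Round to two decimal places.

€609.81

Periodic rate = 5.92%/52 = 0.00113846; 1664 periods.
P = 4,050/(1 + 0.0592/52)^1664 ≈ 4,050/6.64139789 ≈ 609.8114.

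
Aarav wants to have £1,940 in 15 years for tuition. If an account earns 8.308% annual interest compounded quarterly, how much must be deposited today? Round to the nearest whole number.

Periodic rate = 8.308%/4 = 0.02077; 60 periods.
P = 1,940/(1 + 0.02077)^60 ≈ 1,940/3.433000526 ≈ 565.1033.

£565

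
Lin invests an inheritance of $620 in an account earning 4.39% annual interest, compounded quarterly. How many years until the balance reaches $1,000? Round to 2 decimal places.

10.95 years

We need (1 + 0.010975)^(4t) = 1.6129, so 4t = ln 1.6129 / ln 1.010975 ≈ 43.7954.
t ≈ 43.7954/4 = 10.9488 years.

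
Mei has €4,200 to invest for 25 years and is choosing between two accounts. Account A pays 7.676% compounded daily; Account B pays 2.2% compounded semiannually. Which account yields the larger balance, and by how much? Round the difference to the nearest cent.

Account A, by €21,355.78

Account A growth factor: (1 + 0.07676/365)^9125 ≈ 6.8127662659; balance ≈ 28,613.6183.
Account B growth factor: (1 + 0.011)^50 ≈ 1.72805587; balance ≈ 7,257.8347.
Account A is larger by 21,355.7837.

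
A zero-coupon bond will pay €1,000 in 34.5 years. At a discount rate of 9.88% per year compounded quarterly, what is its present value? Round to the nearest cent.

€34.49

Periodic rate = 9.88%/4 = 0.0247; 138 periods.
P = 1,000/(1 + 0.0247)^138 ≈ 1,000/28.9967682 ≈ 34.4866.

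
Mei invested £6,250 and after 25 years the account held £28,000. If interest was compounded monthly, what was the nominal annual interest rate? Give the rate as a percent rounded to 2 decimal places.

6.01%

(1 + r/12)^300 = 28,000/6,250 = 4.48.
1 + r/12 = 4.48^(1/300) ≈ 1.005011, so r/12 ≈ 0.00501126.
r ≈ 12·0.00501126 = 6.01351%.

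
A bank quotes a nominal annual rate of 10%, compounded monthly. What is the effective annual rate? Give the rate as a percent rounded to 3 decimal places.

10.471%

EAR = (1 + 10%/12)^12 − 1 = (1 + 0.00833333)^12 − 1.
(1 + 0.00833333)^12 ≈ 1.104713, so EAR ≈ 10.47131%.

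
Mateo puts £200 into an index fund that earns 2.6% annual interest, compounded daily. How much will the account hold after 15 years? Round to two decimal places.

Periodic rate = 2.6%/365 = 0.0000712329; periods = 365·15 = 5475.
A = 200·(1 + 0.026/365)^5475 ≈ 200·1.47696028 ≈ 295.3921.

£295.39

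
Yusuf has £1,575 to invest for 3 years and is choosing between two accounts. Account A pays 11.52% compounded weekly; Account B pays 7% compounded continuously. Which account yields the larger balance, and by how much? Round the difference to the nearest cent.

Account A growth factor: (1 + 0.1152/52)^156 ≈ 1.412297408; balance ≈ 2,224.3684.
Account B growth factor: e^(0.07·3) = e^0.21 ≈ 1.23367806; balance ≈ 1,943.0429.
Account A is larger by 281.3255.

Account A, by £281.33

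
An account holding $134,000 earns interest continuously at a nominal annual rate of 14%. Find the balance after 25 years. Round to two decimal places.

$4,437,470.56

A = P·e^(rt) = 134,000·e^(0.14·25) = 134,000·e^3.5.
e^3.5 ≈ 33.11545195869, so A ≈ 4,437,470.5625.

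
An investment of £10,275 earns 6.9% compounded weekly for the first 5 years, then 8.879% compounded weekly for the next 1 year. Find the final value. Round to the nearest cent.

After 5 years at 6.9%: 10,275 × 1.4116670459 ≈ 14,504.8789.
Then 1 years at 8.879%: 14,504.8789 × 1.0927683878 ≈ 15,850.4731.

£15,850.47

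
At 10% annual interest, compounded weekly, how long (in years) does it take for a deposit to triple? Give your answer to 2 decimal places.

(1 + 0.00192308)^(52t) = 3.
52t = ln 3 / ln(1 + 0.00192308) ≈ 1.0986/0.00192123 ≈ 571.8275.
t ≈ 10.9967.

11.00 years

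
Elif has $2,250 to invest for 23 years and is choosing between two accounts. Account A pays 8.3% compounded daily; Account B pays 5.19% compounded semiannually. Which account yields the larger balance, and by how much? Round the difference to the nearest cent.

Account A, by $7,864.79

Account A growth factor: (1 + 0.083/365)^8395 ≈ 6.7448751684; balance ≈ 15,175.9691.
Account B growth factor: (1 + 0.02595)^46 ≈ 3.249413701; balance ≈ 7,311.1808.
Account A is larger by 7,864.7883.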